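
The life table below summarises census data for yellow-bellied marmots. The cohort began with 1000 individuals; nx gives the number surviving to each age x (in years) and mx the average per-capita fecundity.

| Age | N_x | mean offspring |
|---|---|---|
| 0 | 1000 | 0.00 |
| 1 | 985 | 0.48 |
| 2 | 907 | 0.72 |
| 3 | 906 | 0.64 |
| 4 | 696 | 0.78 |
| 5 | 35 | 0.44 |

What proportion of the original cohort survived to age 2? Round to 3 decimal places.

l_2 = n_2/n_0 = 907/1000 = 0.907 → 0.907

0.907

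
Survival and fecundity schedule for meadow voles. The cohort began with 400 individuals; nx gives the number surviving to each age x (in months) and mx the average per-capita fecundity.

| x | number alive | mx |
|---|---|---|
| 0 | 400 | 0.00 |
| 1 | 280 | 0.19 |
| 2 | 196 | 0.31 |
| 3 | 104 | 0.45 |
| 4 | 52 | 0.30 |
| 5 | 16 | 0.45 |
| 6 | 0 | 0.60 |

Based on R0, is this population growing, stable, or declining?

lx = nx/n0 = nx/400: 1, 0.7, 0.49, 0.26, 0.13, 0.04, 0
R0 = Σ lx·mx = 0 + 0.133 + 0.1519 + 0.117 + 0.039 + 0.018 + 0 = 0.4589
R0 < 1, so the population is declining.

declining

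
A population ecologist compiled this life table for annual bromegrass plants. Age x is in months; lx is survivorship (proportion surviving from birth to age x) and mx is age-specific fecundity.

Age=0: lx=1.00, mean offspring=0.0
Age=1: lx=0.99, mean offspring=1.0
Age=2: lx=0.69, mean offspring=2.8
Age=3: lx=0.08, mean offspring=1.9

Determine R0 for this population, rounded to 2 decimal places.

lx·mx by age: 0, 0.99, 1.932, 0.152
R0 = Σ lx·mx = 3.074 → 3.07

3.07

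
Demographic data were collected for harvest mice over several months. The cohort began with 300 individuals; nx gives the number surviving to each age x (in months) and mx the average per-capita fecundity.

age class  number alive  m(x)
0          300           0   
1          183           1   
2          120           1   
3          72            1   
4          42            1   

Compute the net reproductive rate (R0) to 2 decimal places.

lx = nx/n0 = nx/300: 1, 0.61, 0.4, 0.24, 0.14
lx·mx by age: 0, 0.61, 0.4, 0.24, 0.14
R0 = Σ lx·mx = 1.39 → 1.39

1.39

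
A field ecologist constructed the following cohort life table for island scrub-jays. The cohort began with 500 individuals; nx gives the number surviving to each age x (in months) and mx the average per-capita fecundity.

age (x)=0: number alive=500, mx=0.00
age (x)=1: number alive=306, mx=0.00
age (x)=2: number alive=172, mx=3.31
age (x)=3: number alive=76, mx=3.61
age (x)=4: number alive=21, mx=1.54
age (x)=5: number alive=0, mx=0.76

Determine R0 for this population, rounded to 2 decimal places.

1.75

lx = nx/n0 = nx/500: 1, 0.612, 0.344, 0.152, 0.042, 0
lx·mx by age: 0, 0, 1.13864, 0.54872, 0.06468, 0
R0 = Σ lx·mx = 1.75204 → 1.75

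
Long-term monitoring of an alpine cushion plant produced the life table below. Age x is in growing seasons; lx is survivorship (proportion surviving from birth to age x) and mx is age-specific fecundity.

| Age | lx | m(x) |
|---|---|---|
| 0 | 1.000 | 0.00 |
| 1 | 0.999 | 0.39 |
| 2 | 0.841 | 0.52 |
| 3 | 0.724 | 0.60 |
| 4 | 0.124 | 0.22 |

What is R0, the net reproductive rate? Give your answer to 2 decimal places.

1.29

lx·mx by age: 0, 0.38961, 0.43732, 0.4344, 0.02728
R0 = Σ lx·mx = 1.28861 → 1.29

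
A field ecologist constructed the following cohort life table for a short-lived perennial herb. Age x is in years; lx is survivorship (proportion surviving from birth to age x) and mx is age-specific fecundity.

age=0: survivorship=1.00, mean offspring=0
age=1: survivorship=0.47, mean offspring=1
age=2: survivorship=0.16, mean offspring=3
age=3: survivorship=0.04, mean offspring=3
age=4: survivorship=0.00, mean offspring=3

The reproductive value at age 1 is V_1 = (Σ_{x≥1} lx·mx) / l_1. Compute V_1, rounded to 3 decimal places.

lx·mx for x ≥ 1: 0.47, 0.48, 0.12, 0 → sum = 1.07
V_1 = 1.07 / l_1 = 1.07 / 0.47 = 2.276596… → 2.277

2.277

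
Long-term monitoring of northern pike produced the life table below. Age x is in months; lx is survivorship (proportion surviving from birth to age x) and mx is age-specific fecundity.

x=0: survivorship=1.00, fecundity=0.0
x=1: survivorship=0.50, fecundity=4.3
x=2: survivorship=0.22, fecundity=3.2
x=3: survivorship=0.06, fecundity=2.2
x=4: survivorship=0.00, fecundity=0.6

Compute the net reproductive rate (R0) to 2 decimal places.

2.99

lx·mx by age: 0, 2.15, 0.704, 0.132, 0
R0 = Σ lx·mx = 2.986 → 2.99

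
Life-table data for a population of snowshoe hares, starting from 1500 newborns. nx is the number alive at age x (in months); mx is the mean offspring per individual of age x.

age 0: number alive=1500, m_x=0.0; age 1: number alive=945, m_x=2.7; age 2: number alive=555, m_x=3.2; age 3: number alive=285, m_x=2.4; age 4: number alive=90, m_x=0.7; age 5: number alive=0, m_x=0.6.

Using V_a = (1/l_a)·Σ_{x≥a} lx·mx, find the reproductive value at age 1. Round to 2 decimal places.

lx = nx/n0 = nx/1500: 1, 0.63, 0.37, 0.19, 0.06, 0
lx·mx for x ≥ 1: 1.701, 1.184, 0.456, 0.042, 0 → sum = 3.383
V_1 = 3.383 / l_1 = 3.383 / 0.63 = 5.369841… → 5.37

5.37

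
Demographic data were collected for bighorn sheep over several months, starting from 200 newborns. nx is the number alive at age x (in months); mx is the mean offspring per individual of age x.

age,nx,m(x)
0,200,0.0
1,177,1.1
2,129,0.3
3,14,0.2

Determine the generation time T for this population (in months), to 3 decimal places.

lx = nx/n0 = nx/200: 1, 0.885, 0.645, 0.07
lx·mx: 0, 0.9735, 0.1935, 0.014 → R0 = 1.181
x·lx·mx: 0, 0.9735, 0.387, 0.042 → Σ = 1.4025
T = 1.4025 / 1.181 = 1.187553… → 1.188

1.188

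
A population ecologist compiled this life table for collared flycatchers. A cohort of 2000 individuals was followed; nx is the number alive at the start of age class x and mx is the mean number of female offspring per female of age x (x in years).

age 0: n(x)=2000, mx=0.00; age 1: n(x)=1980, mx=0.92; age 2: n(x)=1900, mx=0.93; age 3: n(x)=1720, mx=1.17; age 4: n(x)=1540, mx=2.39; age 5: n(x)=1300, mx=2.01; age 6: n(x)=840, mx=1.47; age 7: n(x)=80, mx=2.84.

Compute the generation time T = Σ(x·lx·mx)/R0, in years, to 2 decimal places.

lx = nx/n0 = nx/2000: 1, 0.99, 0.95, 0.86, 0.77, 0.65, 0.42, 0.04
lx·mx: 0, 0.9108, 0.8835, 1.0062, 1.8403, 1.3065, 0.6174, 0.1136 → R0 = 6.6783
x·lx·mx: 0, 0.9108, 1.767, 3.0186, 7.3612, 6.5325, 3.7044, 0.7952 → Σ = 24.0897
T = 24.0897 / 6.6783 = 3.607161… → 3.61

3.61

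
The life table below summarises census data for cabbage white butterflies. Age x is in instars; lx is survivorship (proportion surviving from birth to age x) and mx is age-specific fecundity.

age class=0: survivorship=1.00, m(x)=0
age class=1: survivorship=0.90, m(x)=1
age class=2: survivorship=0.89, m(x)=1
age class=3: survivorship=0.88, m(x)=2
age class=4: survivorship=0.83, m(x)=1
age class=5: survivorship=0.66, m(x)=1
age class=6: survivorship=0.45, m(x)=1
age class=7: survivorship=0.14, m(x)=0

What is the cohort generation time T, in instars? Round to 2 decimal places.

lx·mx: 0, 0.9, 0.89, 1.76, 0.83, 0.66, 0.45, 0 → R0 = 5.49
x·lx·mx: 0, 0.9, 1.78, 5.28, 3.32, 3.3, 2.7, 0 → Σ = 17.28
T = 17.28 / 5.49 = 3.147541… → 3.15

3.15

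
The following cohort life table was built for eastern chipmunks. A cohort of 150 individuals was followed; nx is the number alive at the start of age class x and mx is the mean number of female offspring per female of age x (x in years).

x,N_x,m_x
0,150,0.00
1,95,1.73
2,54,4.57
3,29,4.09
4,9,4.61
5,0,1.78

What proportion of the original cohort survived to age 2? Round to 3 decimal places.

0.360

l_2 = n_2/n_0 = 54/150 = 0.36 → 0.360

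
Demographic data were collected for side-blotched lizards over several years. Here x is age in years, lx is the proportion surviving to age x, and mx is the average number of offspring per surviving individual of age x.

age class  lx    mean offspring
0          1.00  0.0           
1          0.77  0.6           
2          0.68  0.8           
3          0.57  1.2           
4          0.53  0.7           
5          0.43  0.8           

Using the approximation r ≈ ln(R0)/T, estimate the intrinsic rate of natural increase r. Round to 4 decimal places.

0.3101

R0 = Σ lx·mx = 0 + 0.462 + 0.544 + 0.684 + 0.371 + 0.344 = 2.405
Σ x·lx·mx = 6.806; T = 6.806/2.405 = 2.82994…
r ≈ ln(R0)/T = ln(2.405)/2.82994… = 0.310095… → 0.3101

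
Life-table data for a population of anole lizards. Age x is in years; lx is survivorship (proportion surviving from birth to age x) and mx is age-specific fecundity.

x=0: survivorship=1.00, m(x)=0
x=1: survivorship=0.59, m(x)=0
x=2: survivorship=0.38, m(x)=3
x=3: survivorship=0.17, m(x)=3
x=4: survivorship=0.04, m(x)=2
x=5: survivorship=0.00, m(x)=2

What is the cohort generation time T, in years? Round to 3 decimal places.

lx·mx: 0, 0, 1.14, 0.51, 0.08, 0 → R0 = 1.73
x·lx·mx: 0, 0, 2.28, 1.53, 0.32, 0 → Σ = 4.13
T = 4.13 / 1.73 = 2.387283… → 2.387

2.387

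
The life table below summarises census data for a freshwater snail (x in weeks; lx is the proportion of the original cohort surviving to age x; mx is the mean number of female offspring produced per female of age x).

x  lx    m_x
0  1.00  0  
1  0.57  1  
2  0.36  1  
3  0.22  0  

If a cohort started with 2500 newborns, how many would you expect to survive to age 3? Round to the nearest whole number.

550

Expected survivors = N0 · l_3 = 2500 × 0.22 = 550 → 550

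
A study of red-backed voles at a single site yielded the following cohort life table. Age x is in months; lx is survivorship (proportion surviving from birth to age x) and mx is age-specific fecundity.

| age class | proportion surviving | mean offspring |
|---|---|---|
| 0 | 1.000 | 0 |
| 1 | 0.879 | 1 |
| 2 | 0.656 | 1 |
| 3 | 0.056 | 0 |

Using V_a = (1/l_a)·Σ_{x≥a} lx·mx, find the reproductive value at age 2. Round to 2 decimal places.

lx·mx for x ≥ 2: 0.656, 0 → sum = 0.656
V_2 = 0.656 / l_2 = 0.656 / 0.656 = 1 → 1.00

1.00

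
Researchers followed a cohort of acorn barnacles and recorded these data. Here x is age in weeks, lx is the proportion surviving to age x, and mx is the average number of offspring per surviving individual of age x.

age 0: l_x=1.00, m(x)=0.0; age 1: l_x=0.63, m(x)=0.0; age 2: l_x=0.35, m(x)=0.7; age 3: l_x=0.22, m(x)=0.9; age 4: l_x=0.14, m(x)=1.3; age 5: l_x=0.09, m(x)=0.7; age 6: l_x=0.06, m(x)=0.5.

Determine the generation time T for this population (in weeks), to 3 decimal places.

3.213

lx·mx: 0, 0, 0.245, 0.198, 0.182, 0.063, 0.03 → R0 = 0.718
x·lx·mx: 0, 0, 0.49, 0.594, 0.728, 0.315, 0.18 → Σ = 2.307
T = 2.307 / 0.718 = 3.213092… → 3.213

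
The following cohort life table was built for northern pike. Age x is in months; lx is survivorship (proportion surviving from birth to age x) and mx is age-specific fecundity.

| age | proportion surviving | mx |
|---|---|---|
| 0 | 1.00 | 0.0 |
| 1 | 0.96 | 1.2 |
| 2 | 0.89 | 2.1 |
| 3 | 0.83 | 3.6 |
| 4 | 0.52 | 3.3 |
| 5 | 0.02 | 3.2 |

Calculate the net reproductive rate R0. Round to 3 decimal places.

7.789

lx·mx by age: 0, 1.152, 1.869, 2.988, 1.716, 0.064
R0 = Σ lx·mx = 7.789 → 7.789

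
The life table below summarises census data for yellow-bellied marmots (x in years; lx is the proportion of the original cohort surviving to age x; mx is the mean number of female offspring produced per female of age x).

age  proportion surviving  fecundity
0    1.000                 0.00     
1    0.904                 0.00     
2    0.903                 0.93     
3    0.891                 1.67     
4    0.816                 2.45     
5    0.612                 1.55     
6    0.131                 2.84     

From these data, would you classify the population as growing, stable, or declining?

growing

R0 = Σ lx·mx = 0 + 0 + 0.83979 + 1.48797 + 1.9992 + 0.9486 + 0.37204 = 5.6476
R0 > 1, so the population is growing.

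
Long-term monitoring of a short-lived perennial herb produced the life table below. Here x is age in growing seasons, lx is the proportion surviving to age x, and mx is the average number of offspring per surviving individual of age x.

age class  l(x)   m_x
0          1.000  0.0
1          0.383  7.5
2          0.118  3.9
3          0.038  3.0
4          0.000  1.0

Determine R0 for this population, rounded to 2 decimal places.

lx·mx by age: 0, 2.8725, 0.4602, 0.114, 0
R0 = Σ lx·mx = 3.4467 → 3.45

3.45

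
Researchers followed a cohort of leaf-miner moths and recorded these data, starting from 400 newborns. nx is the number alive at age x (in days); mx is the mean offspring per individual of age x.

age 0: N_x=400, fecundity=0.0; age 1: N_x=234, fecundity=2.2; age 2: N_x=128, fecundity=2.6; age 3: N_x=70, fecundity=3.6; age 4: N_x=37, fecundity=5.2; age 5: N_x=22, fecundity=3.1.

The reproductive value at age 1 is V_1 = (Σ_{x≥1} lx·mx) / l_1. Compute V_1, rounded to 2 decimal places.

5.81

lx = nx/n0 = nx/400: 1, 0.585, 0.32, 0.175, 0.0925, 0.055
lx·mx for x ≥ 1: 1.287, 0.832, 0.63, 0.481, 0.1705 → sum = 3.4005
V_1 = 3.4005 / l_1 = 3.4005 / 0.585 = 5.812821… → 5.81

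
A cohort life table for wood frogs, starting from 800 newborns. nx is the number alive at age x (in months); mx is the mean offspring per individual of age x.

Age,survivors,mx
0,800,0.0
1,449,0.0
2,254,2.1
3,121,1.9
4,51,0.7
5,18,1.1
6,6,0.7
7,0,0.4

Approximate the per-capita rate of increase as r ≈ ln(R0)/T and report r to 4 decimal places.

lx = nx/n0 = nx/800: 1, 0.56125, 0.3175, 0.15125, 0.06375, 0.0225, 0.0075, 0
R0 = Σ lx·mx = 0 + 0 + 0.66675 + 0.28738… + 0.04463… + 0.02475 + 0.00525 + 0 = 1.02875
Σ x·lx·mx = 2.529375; T = 2.529375/1.02875 = 2.45869…
r ≈ ln(R0)/T = ln(1.02875)/2.45869… = 0.011528… → 0.0115

0.0115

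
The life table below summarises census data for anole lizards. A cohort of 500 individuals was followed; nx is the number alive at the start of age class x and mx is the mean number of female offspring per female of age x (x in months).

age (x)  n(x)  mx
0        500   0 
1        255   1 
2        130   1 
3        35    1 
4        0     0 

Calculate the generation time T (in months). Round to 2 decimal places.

1.48

lx = nx/n0 = nx/500: 1, 0.51, 0.26, 0.07, 0
lx·mx: 0, 0.51, 0.26, 0.07, 0 → R0 = 0.84
x·lx·mx: 0, 0.51, 0.52, 0.21, 0 → Σ = 1.24
T = 1.24 / 0.84 = 1.47619… → 1.48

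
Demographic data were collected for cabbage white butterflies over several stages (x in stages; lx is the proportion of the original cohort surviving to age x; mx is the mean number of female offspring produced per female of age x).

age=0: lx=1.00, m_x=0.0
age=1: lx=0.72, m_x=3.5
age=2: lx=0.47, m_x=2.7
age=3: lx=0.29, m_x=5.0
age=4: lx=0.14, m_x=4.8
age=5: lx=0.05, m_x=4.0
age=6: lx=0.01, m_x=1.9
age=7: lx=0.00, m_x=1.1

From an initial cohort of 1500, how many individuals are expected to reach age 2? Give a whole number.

705

Expected survivors = N0 · l_2 = 1500 × 0.47 = 705 → 705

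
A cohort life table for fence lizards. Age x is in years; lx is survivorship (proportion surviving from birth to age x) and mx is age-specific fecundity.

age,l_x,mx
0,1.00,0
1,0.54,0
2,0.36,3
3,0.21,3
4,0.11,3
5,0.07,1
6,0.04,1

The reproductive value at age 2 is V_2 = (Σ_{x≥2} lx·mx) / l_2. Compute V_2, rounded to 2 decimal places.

5.97

lx·mx for x ≥ 2: 1.08, 0.63, 0.33, 0.07, 0.04 → sum = 2.15
V_2 = 2.15 / l_2 = 2.15 / 0.36 = 5.972222… → 5.97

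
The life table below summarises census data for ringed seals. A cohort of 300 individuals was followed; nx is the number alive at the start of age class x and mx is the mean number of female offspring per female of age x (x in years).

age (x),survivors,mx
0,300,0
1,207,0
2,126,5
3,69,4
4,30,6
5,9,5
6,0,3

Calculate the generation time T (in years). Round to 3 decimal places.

2.682

lx = nx/n0 = nx/300: 1, 0.69, 0.42, 0.23, 0.1, 0.03, 0
lx·mx: 0, 0, 2.1, 0.92, 0.6, 0.15, 0 → R0 = 3.77
x·lx·mx: 0, 0, 4.2, 2.76, 2.4, 0.75, 0 → Σ = 10.11
T = 10.11 / 3.77 = 2.681698… → 2.682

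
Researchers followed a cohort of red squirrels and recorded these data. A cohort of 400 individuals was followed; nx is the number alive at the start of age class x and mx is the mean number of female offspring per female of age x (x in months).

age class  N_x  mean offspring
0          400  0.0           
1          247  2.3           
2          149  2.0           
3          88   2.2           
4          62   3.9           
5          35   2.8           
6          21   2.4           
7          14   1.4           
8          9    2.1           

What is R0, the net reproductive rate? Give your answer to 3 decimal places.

lx = nx/n0 = nx/400: 1, 0.6175, 0.3725, 0.22, 0.155, 0.0875, 0.0525, 0.035, 0.0225
lx·mx by age: 0, 1.42025, 0.745, 0.484, 0.6045, 0.245, 0.126, 0.049, 0.04725
R0 = Σ lx·mx = 3.721 → 3.721

3.721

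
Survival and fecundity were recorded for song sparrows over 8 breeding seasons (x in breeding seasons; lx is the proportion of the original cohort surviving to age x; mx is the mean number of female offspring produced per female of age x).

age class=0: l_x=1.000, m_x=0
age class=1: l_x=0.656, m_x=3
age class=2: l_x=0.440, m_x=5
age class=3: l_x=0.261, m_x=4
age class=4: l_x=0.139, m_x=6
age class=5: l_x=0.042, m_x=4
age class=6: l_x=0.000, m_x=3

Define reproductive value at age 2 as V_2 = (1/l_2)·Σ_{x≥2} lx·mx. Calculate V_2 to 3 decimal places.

lx·mx for x ≥ 2: 2.2, 1.044, 0.834, 0.168, 0 → sum = 4.246
V_2 = 4.246 / l_2 = 4.246 / 0.44 = 9.65 → 9.650

9.650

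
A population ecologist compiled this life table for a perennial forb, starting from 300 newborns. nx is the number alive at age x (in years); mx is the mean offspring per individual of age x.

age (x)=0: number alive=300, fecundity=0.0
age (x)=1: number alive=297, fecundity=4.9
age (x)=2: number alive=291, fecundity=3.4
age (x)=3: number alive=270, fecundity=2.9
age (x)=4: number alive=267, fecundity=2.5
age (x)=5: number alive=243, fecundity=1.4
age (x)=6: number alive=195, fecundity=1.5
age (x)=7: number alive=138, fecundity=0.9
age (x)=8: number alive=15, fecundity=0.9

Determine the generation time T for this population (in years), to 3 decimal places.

2.762

lx = nx/n0 = nx/300: 1, 0.99, 0.97, 0.9, 0.89, 0.81, 0.65, 0.46, 0.05
lx·mx: 0, 4.851, 3.298, 2.61, 2.225, 1.134, 0.975, 0.414, 0.045 → R0 = 15.552
x·lx·mx: 0, 4.851, 6.596, 7.83, 8.9, 5.67, 5.85, 2.898, 0.36 → Σ = 42.955
T = 42.955 / 15.552 = 2.762024… → 2.762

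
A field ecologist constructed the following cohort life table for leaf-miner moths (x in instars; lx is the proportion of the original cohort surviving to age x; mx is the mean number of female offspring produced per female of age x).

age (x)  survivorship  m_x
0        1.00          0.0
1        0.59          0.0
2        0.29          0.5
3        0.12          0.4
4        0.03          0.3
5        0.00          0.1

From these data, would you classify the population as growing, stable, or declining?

declining

R0 = Σ lx·mx = 0 + 0 + 0.145 + 0.048 + 0.009 + 0 = 0.202
R0 < 1, so the population is declining.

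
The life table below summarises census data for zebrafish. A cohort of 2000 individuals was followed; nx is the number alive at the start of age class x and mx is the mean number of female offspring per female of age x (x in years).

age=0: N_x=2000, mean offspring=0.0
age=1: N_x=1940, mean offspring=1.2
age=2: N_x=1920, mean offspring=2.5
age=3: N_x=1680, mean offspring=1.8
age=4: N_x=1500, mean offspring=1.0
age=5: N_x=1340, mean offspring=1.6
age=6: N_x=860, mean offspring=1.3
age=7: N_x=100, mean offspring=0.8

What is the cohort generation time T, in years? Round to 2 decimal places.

lx = nx/n0 = nx/2000: 1, 0.97, 0.96, 0.84, 0.75, 0.67, 0.43, 0.05
lx·mx: 0, 1.164, 2.4, 1.512, 0.75, 1.072, 0.559, 0.04 → R0 = 7.497
x·lx·mx: 0, 1.164, 4.8, 4.536, 3, 5.36, 3.354, 0.28 → Σ = 22.494
T = 22.494 / 7.497 = 3.0004… → 3.00

3.00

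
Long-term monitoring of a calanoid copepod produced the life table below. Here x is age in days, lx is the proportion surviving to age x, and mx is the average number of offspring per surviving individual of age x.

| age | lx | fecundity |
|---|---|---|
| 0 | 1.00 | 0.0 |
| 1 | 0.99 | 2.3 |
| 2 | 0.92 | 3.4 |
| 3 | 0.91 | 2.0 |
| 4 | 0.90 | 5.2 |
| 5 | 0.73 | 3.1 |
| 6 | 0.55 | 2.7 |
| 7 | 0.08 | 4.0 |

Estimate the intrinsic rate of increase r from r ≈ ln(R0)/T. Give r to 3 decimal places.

0.802

R0 = Σ lx·mx = 0 + 2.277 + 3.128 + 1.82 + 4.68 + 2.263 + 1.485 + 0.32 = 15.973
Σ x·lx·mx = 55.178; T = 55.178/15.973 = 3.45445…
r ≈ ln(R0)/T = ln(15.973)/3.45445… = 0.80212… → 0.802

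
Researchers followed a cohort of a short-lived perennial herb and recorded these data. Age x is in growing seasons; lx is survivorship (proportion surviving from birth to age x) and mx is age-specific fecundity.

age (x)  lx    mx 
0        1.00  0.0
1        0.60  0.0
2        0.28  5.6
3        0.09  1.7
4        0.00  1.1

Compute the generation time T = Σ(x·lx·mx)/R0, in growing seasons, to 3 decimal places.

lx·mx: 0, 0, 1.568, 0.153, 0 → R0 = 1.721
x·lx·mx: 0, 0, 3.136, 0.459, 0 → Σ = 3.595
T = 3.595 / 1.721 = 2.088902… → 2.089

2.089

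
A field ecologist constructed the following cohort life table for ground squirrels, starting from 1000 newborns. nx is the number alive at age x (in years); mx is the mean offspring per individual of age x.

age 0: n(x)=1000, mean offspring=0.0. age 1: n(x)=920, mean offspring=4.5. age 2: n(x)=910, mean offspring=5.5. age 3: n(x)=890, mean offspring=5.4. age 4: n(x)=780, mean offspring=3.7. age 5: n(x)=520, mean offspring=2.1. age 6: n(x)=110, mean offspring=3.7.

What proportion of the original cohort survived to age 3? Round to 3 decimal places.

l_3 = n_3/n_0 = 890/1000 = 0.89 → 0.890

0.890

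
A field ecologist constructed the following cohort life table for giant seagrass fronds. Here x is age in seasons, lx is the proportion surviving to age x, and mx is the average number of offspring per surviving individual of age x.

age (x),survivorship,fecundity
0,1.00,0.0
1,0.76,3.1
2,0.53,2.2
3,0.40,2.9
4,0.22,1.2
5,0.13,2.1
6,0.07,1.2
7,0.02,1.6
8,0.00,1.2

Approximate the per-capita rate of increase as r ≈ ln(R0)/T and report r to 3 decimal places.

R0 = Σ lx·mx = 0 + 2.356 + 1.166 + 1.16 + 0.264 + 0.273 + 0.084 + 0.032 + 0 = 5.335
Σ x·lx·mx = 11.317; T = 11.317/5.335 = 2.12127…
r ≈ ln(R0)/T = ln(5.335)/2.12127… = 0.78928… → 0.789

0.789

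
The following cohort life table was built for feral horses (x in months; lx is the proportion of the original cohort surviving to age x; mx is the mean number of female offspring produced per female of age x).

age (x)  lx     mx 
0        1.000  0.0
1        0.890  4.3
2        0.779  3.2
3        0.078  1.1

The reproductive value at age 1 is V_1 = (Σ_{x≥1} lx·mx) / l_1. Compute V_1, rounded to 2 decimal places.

lx·mx for x ≥ 1: 3.827, 2.4928, 0.0858 → sum = 6.4056
V_1 = 6.4056 / l_1 = 6.4056 / 0.89 = 7.197303… → 7.20

7.20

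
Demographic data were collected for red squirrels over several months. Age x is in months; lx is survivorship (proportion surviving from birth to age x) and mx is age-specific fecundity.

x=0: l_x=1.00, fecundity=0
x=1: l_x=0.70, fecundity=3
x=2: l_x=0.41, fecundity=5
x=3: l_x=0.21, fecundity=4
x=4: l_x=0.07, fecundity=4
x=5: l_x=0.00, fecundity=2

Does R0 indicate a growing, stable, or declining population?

R0 = Σ lx·mx = 0 + 2.1 + 2.05 + 0.84 + 0.28 + 0 = 5.27
R0 > 1, so the population is growing.

growing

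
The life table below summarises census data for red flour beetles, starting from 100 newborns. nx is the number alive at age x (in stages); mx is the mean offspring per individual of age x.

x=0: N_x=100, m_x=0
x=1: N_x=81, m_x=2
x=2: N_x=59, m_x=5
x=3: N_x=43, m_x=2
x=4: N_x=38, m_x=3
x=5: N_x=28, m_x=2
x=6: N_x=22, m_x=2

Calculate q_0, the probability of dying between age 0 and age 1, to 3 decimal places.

lx = nx/n0 = nx/100: 1, 0.81, 0.59, 0.43, 0.38, 0.28, 0.22
q_0 = (l_0 − l_1) / l_0 = (1 − 0.81) / 1
     = 0.19 / 1 = 0.19 → 0.190

0.190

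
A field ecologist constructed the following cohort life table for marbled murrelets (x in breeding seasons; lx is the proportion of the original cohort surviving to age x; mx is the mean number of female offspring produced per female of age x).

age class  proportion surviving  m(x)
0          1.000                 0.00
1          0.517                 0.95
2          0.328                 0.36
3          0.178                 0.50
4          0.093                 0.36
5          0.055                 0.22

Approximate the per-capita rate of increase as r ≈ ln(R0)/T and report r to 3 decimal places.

-0.185

R0 = Σ lx·mx = 0 + 0.49115 + 0.11808 + 0.089 + 0.03348 + 0.0121 = 0.74381
Σ x·lx·mx = 1.18873; T = 1.18873/0.74381 = 1.59816…
r ≈ ln(R0)/T = ln(0.74381)/1.59816… = -0.18519… → -0.185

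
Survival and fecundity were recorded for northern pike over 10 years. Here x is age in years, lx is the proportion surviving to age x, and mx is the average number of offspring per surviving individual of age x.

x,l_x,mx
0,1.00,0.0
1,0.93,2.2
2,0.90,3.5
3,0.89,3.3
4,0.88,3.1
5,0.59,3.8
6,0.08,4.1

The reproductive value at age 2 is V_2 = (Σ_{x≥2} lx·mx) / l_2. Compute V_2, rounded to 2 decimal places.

12.65

lx·mx for x ≥ 2: 3.15, 2.937, 2.728, 2.242, 0.328 → sum = 11.385
V_2 = 11.385 / l_2 = 11.385 / 0.9 = 12.65 → 12.65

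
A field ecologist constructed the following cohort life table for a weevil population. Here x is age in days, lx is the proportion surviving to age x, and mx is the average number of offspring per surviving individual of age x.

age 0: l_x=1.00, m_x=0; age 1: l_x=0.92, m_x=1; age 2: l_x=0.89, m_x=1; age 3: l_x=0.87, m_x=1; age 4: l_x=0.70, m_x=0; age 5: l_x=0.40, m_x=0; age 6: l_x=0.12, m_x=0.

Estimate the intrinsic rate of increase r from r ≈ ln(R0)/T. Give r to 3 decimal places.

0.498

R0 = Σ lx·mx = 0 + 0.92 + 0.89 + 0.87 + 0 + 0 + 0 = 2.68
Σ x·lx·mx = 5.31; T = 5.31/2.68 = 1.98134…
r ≈ ln(R0)/T = ln(2.68)/1.98134… = 0.49755… → 0.498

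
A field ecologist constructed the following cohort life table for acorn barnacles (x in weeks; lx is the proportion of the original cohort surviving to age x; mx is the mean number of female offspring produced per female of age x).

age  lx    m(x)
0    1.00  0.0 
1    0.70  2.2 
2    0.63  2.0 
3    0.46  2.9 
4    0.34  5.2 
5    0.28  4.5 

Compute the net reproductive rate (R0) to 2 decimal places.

lx·mx by age: 0, 1.54, 1.26, 1.334, 1.768, 1.26
R0 = Σ lx·mx = 7.162 → 7.16

7.16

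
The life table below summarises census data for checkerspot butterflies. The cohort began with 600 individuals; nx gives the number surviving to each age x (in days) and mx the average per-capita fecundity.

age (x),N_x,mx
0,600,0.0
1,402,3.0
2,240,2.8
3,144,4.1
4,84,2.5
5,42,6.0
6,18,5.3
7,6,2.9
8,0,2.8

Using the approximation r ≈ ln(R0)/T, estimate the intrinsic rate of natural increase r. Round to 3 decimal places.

0.694

lx = nx/n0 = nx/600: 1, 0.67, 0.4, 0.24, 0.14, 0.07, 0.03, 0.01, 0
R0 = Σ lx·mx = 0 + 2.01 + 1.12 + 0.984 + 0.35 + 0.42 + 0.159 + 0.029 + 0 = 5.072
Σ x·lx·mx = 11.859; T = 11.859/5.072 = 2.33813…
r ≈ ln(R0)/T = ln(5.072)/2.33813… = 0.69446… → 0.694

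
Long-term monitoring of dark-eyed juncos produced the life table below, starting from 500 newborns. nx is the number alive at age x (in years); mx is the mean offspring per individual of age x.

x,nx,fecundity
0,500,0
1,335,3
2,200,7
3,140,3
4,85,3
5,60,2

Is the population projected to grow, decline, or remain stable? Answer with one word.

lx = nx/n0 = nx/500: 1, 0.67, 0.4, 0.28, 0.17, 0.12
R0 = Σ lx·mx = 0 + 2.01 + 2.8 + 0.84 + 0.51 + 0.24 = 6.4
R0 > 1, so the population is growing.

growing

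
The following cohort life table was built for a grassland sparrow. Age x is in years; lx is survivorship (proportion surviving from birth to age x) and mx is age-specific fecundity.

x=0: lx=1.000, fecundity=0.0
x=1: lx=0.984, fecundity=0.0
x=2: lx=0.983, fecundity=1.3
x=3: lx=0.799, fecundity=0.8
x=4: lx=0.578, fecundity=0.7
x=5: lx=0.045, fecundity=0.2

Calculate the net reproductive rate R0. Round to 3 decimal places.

2.331

lx·mx by age: 0, 0, 1.2779, 0.6392, 0.4046, 0.009
R0 = Σ lx·mx = 2.3307 → 2.331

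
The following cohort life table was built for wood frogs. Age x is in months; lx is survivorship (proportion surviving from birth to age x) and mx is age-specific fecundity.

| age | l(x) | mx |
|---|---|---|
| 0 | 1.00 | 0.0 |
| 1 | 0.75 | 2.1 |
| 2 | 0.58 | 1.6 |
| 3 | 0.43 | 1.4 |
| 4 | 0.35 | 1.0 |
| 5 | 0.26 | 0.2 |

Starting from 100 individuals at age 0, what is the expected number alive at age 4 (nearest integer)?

35

Expected survivors = N0 · l_4 = 100 × 0.35 = 35 → 35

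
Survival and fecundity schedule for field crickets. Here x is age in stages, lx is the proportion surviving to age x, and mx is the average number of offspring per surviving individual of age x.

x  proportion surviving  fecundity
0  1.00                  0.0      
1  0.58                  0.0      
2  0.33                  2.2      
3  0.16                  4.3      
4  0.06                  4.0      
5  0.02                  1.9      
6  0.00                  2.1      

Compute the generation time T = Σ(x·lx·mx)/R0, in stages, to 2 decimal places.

lx·mx: 0, 0, 0.726, 0.688, 0.24, 0.038, 0 → R0 = 1.692
x·lx·mx: 0, 0, 1.452, 2.064, 0.96, 0.19, 0 → Σ = 4.666
T = 4.666 / 1.692 = 2.757683… → 2.76

2.76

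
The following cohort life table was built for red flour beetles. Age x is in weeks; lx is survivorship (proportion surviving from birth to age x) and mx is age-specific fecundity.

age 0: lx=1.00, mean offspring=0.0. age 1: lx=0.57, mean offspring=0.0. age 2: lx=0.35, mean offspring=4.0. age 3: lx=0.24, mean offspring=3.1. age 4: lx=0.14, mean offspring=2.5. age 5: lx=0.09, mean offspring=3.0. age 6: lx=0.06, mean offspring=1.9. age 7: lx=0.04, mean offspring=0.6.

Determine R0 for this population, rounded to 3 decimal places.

lx·mx by age: 0, 0, 1.4, 0.744, 0.35, 0.27, 0.114, 0.024
R0 = Σ lx·mx = 2.902 → 2.902

2.902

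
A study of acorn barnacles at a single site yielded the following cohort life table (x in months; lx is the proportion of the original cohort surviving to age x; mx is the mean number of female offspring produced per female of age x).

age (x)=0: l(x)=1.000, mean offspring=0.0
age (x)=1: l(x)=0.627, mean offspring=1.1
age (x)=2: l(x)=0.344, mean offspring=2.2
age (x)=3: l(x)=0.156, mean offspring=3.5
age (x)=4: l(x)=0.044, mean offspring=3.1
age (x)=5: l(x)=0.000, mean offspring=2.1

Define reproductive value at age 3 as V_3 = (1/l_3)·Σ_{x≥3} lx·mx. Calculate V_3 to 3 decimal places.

lx·mx for x ≥ 3: 0.546, 0.1364, 0 → sum = 0.6824
V_3 = 0.6824 / l_3 = 0.6824 / 0.156 = 4.374359… → 4.374

4.374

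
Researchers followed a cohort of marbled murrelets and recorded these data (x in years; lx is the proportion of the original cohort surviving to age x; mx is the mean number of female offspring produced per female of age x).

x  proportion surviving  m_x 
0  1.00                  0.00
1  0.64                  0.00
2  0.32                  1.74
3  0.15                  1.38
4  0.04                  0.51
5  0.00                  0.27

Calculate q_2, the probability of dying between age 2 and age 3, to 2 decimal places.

0.53

q_2 = (l_2 − l_3) / l_2 = (0.32 − 0.15) / 0.32
     = 0.17 / 0.32 = 0.53125 → 0.53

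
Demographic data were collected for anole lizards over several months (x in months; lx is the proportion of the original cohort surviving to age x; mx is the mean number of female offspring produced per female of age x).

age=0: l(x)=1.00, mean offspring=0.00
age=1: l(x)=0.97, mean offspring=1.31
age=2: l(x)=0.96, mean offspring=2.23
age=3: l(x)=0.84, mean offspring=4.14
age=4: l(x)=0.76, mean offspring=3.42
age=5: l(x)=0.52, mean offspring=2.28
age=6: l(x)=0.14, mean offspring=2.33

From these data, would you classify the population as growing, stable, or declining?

R0 = Σ lx·mx = 0 + 1.2707 + 2.1408 + 3.4776 + 2.5992 + 1.1856 + 0.3262 = 11.0001
R0 > 1, so the population is growing.

growing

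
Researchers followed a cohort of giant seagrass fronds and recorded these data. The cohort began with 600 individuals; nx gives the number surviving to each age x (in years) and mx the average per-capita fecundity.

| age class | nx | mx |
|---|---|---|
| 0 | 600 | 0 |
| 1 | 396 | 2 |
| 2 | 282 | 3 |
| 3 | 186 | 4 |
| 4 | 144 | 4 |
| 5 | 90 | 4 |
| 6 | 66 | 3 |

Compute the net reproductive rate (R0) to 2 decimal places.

lx = nx/n0 = nx/600: 1, 0.66, 0.47, 0.31, 0.24, 0.15, 0.11
lx·mx by age: 0, 1.32, 1.41, 1.24, 0.96, 0.6, 0.33
R0 = Σ lx·mx = 5.86 → 5.86

5.86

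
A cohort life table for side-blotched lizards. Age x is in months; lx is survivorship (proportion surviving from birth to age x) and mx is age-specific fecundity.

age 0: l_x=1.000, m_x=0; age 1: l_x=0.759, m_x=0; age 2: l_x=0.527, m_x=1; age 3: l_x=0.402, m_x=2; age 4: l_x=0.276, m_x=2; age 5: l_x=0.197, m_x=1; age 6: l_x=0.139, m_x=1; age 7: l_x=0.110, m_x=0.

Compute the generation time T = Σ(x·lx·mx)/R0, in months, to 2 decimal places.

lx·mx: 0, 0, 0.527, 0.804, 0.552, 0.197, 0.139, 0 → R0 = 2.219
x·lx·mx: 0, 0, 1.054, 2.412, 2.208, 0.985, 0.834, 0 → Σ = 7.493
T = 7.493 / 2.219 = 3.376746… → 3.38

3.38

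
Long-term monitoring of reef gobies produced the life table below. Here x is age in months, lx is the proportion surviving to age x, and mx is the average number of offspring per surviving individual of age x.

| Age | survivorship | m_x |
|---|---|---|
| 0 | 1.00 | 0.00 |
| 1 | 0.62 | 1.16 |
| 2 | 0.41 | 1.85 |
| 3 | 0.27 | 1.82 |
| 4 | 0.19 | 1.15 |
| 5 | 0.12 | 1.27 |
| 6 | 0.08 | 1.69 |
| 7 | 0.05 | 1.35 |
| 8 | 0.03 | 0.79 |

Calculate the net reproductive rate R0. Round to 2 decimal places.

2.57

lx·mx by age: 0, 0.7192, 0.7585, 0.4914, 0.2185, 0.1524, 0.1352, 0.0675, 0.0237
R0 = Σ lx·mx = 2.5664 → 2.57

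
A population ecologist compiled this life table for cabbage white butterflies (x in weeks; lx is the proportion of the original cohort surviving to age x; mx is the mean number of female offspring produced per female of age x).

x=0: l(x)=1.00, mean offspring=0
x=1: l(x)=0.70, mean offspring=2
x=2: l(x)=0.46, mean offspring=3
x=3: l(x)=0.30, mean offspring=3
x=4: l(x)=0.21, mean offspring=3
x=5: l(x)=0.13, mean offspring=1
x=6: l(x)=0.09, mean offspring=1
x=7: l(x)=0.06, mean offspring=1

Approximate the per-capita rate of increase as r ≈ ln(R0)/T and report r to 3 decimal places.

R0 = Σ lx·mx = 0 + 1.4 + 1.38 + 0.9 + 0.63 + 0.13 + 0.09 + 0.06 = 4.59
Σ x·lx·mx = 10.99; T = 10.99/4.59 = 2.39434…
r ≈ ln(R0)/T = ln(4.59)/2.39434… = 0.63645… → 0.636

0.636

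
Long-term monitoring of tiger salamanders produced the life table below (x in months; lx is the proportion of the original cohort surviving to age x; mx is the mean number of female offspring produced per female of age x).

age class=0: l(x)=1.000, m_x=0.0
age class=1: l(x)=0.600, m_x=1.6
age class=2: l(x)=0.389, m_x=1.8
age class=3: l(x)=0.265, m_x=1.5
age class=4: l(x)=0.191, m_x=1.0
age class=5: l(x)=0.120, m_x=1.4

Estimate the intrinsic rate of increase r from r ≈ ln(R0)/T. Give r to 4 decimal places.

R0 = Σ lx·mx = 0 + 0.96 + 0.7002 + 0.3975 + 0.191 + 0.168 = 2.4167
Σ x·lx·mx = 5.1569; T = 5.1569/2.4167 = 2.13386…
r ≈ ln(R0)/T = ln(2.4167)/2.13386… = 0.413524… → 0.4135

0.4135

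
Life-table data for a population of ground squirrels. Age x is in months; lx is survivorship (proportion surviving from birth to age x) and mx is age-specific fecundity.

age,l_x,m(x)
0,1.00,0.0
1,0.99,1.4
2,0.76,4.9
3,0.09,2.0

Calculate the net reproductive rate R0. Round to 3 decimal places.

5.290

lx·mx by age: 0, 1.386, 3.724, 0.18
R0 = Σ lx·mx = 5.29 → 5.290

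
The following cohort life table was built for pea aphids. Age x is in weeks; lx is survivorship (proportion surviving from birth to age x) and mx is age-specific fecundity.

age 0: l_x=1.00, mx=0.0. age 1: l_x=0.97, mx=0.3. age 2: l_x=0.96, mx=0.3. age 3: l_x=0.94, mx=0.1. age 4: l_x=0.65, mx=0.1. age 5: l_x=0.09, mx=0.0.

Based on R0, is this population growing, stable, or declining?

R0 = Σ lx·mx = 0 + 0.291 + 0.288 + 0.094 + 0.065 + 0 = 0.738
R0 < 1, so the population is declining.

declining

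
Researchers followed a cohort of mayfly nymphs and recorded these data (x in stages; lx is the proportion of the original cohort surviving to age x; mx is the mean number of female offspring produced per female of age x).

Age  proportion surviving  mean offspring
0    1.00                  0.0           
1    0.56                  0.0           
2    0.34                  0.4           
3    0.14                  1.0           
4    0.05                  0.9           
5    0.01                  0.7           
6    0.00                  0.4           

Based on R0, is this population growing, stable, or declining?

declining

R0 = Σ lx·mx = 0 + 0 + 0.136 + 0.14 + 0.045 + 0.007 + 0 = 0.328
R0 < 1, so the population is declining.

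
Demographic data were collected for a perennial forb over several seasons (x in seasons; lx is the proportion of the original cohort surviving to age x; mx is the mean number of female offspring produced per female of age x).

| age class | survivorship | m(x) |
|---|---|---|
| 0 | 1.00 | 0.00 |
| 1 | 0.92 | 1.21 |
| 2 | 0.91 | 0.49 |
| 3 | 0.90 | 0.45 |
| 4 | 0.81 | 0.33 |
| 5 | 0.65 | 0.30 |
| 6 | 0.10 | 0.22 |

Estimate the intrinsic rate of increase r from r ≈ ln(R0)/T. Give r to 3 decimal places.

R0 = Σ lx·mx = 0 + 1.1132 + 0.4459 + 0.405 + 0.2673 + 0.195 + 0.022 = 2.4484
Σ x·lx·mx = 5.3962; T = 5.3962/2.4484 = 2.20397…
r ≈ ln(R0)/T = ln(2.4484)/2.20397… = 0.40628… → 0.406

0.406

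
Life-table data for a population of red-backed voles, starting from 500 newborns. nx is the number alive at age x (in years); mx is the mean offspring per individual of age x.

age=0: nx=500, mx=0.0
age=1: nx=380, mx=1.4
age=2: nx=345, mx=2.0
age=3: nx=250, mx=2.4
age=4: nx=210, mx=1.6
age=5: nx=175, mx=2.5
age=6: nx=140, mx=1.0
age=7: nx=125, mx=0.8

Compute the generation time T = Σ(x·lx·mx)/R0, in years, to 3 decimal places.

3.098

lx = nx/n0 = nx/500: 1, 0.76, 0.69, 0.5, 0.42, 0.35, 0.28, 0.25
lx·mx: 0, 1.064, 1.38, 1.2, 0.672, 0.875, 0.28, 0.2 → R0 = 5.671
x·lx·mx: 0, 1.064, 2.76, 3.6, 2.688, 4.375, 1.68, 1.4 → Σ = 17.567
T = 17.567 / 5.671 = 3.09769… → 3.098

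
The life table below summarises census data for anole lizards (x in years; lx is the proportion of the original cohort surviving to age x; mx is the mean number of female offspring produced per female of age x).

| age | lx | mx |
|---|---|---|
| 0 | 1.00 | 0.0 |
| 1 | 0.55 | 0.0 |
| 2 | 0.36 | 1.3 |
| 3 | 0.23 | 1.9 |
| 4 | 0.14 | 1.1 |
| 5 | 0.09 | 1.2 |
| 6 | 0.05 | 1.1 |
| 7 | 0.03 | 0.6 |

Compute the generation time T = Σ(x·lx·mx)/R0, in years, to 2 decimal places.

lx·mx: 0, 0, 0.468, 0.437, 0.154, 0.108, 0.055, 0.018 → R0 = 1.24
x·lx·mx: 0, 0, 0.936, 1.311, 0.616, 0.54, 0.33, 0.126 → Σ = 3.859
T = 3.859 / 1.24 = 3.112097… → 3.11

3.11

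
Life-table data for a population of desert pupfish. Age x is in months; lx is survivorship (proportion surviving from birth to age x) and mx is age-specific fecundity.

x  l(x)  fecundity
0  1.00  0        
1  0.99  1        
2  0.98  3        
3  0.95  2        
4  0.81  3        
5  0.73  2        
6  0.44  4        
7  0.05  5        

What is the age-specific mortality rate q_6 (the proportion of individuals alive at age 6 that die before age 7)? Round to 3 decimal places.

q_6 = (l_6 − l_7) / l_6 = (0.44 − 0.05) / 0.44
     = 0.39 / 0.44 = 0.886364… → 0.886

0.886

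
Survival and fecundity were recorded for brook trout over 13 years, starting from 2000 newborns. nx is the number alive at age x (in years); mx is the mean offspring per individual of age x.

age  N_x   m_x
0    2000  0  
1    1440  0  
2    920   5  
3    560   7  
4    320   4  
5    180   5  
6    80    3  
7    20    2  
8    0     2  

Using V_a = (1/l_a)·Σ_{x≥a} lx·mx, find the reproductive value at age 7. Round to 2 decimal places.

lx = nx/n0 = nx/2000: 1, 0.72, 0.46, 0.28, 0.16, 0.09, 0.04, 0.01, 0
lx·mx for x ≥ 7: 0.02, 0 → sum = 0.02
V_7 = 0.02 / l_7 = 0.02 / 0.01 = 2 → 2.00

2.00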